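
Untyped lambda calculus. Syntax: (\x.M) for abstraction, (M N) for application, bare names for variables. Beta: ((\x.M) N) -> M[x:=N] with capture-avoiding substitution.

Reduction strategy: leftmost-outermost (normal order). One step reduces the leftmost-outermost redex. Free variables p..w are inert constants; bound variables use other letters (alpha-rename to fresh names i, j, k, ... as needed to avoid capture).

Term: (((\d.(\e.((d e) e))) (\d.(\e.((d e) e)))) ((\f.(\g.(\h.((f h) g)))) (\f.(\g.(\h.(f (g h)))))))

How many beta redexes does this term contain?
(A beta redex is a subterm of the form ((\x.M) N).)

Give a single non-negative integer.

Answer: 2

Derivation:
Term: (((\d.(\e.((d e) e))) (\d.(\e.((d e) e)))) ((\f.(\g.(\h.((f h) g)))) (\f.(\g.(\h.(f (g h)))))))
  Redex: ((\d.(\e.((d e) e))) (\d.(\e.((d e) e))))
  Redex: ((\f.(\g.(\h.((f h) g)))) (\f.(\g.(\h.(f (g h))))))
Total redexes: 2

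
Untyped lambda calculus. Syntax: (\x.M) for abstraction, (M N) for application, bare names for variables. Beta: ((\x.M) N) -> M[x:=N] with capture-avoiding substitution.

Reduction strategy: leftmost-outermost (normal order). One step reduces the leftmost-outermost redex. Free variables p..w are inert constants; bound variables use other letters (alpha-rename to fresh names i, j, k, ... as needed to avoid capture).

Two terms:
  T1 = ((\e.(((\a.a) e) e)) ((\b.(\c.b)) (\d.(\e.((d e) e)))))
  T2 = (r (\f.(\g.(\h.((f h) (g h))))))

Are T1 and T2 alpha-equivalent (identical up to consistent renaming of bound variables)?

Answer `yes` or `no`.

Answer: no

Derivation:
Term 1: ((\e.(((\a.a) e) e)) ((\b.(\c.b)) (\d.(\e.((d e) e)))))
Term 2: (r (\f.(\g.(\h.((f h) (g h))))))
Alpha-equivalence: compare structure up to binder renaming.
Result: False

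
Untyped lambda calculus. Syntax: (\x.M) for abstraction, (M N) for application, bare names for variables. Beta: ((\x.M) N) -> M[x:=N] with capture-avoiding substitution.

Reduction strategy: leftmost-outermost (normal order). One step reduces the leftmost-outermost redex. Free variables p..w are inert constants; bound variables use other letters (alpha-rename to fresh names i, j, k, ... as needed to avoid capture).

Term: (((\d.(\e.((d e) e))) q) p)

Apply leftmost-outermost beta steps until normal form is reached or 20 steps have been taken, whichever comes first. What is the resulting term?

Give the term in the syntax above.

Answer: ((q p) p)

Derivation:
Step 0: (((\d.(\e.((d e) e))) q) p)
Step 1: ((\e.((q e) e)) p)
Step 2: ((q p) p)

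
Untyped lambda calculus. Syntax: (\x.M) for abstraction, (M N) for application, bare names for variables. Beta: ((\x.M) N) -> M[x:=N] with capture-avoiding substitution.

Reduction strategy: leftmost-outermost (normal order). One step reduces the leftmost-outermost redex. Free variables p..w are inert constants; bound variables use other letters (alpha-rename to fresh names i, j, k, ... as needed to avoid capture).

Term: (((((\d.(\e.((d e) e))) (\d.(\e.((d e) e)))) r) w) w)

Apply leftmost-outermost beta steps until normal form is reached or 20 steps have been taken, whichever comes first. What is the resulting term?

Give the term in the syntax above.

Answer: ((((r r) r) w) w)

Derivation:
Step 0: (((((\d.(\e.((d e) e))) (\d.(\e.((d e) e)))) r) w) w)
Step 1: ((((\e.(((\d.(\e.((d e) e))) e) e)) r) w) w)
Step 2: (((((\d.(\e.((d e) e))) r) r) w) w)
Step 3: ((((\e.((r e) e)) r) w) w)
Step 4: ((((r r) r) w) w)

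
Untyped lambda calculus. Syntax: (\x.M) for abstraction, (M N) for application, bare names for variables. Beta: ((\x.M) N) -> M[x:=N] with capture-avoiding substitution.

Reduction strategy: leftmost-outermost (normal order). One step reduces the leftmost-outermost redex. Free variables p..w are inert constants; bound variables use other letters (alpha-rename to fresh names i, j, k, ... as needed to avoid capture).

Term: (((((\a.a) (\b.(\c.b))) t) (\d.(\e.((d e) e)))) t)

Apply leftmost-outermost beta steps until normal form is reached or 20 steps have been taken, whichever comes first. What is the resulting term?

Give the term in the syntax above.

Step 0: (((((\a.a) (\b.(\c.b))) t) (\d.(\e.((d e) e)))) t)
Step 1: ((((\b.(\c.b)) t) (\d.(\e.((d e) e)))) t)
Step 2: (((\c.t) (\d.(\e.((d e) e)))) t)
Step 3: (t t)

Answer: (t t)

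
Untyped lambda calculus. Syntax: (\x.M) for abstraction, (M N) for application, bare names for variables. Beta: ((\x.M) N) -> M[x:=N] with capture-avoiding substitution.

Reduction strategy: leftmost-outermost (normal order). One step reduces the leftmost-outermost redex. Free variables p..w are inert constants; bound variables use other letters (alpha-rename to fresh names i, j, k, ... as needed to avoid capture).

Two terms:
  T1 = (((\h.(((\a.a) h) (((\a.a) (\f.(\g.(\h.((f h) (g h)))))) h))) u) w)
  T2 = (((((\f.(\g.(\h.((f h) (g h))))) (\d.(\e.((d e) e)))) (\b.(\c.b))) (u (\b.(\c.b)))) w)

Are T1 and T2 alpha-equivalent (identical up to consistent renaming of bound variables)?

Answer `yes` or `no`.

Answer: no

Derivation:
Term 1: (((\h.(((\a.a) h) (((\a.a) (\f.(\g.(\h.((f h) (g h)))))) h))) u) w)
Term 2: (((((\f.(\g.(\h.((f h) (g h))))) (\d.(\e.((d e) e)))) (\b.(\c.b))) (u (\b.(\c.b)))) w)
Alpha-equivalence: compare structure up to binder renaming.
Result: False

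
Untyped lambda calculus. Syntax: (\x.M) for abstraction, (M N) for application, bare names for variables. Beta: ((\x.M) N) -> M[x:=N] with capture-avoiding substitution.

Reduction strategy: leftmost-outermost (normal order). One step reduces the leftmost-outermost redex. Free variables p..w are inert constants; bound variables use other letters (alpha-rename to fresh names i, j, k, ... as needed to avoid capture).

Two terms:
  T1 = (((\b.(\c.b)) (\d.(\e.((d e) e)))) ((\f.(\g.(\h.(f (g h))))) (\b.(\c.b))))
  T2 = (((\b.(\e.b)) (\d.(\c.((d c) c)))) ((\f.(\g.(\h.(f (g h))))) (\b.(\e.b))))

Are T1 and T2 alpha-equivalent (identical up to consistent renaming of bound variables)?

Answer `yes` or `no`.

Term 1: (((\b.(\c.b)) (\d.(\e.((d e) e)))) ((\f.(\g.(\h.(f (g h))))) (\b.(\c.b))))
Term 2: (((\b.(\e.b)) (\d.(\c.((d c) c)))) ((\f.(\g.(\h.(f (g h))))) (\b.(\e.b))))
Alpha-equivalence: compare structure up to binder renaming.
Result: True

Answer: yes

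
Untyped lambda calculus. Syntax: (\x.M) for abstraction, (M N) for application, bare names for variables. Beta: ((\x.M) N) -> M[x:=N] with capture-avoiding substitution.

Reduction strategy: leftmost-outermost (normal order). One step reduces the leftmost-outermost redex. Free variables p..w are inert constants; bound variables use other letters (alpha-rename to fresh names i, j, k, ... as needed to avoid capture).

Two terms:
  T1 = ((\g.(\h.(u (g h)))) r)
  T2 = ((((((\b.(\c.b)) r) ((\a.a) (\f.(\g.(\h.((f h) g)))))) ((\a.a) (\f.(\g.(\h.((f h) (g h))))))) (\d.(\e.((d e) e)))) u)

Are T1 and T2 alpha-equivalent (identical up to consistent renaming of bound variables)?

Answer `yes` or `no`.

Term 1: ((\g.(\h.(u (g h)))) r)
Term 2: ((((((\b.(\c.b)) r) ((\a.a) (\f.(\g.(\h.((f h) g)))))) ((\a.a) (\f.(\g.(\h.((f h) (g h))))))) (\d.(\e.((d e) e)))) u)
Alpha-equivalence: compare structure up to binder renaming.
Result: False

Answer: no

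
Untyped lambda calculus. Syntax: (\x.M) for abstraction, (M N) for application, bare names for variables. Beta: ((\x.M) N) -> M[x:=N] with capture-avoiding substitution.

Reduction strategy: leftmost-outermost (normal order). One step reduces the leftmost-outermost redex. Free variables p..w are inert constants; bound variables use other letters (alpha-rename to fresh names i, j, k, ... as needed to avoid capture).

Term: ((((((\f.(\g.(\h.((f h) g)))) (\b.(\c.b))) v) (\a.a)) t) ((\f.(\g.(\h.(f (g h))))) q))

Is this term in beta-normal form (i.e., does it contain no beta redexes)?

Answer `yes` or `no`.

Term: ((((((\f.(\g.(\h.((f h) g)))) (\b.(\c.b))) v) (\a.a)) t) ((\f.(\g.(\h.(f (g h))))) q))
Found 2 beta redex(es).

Answer: no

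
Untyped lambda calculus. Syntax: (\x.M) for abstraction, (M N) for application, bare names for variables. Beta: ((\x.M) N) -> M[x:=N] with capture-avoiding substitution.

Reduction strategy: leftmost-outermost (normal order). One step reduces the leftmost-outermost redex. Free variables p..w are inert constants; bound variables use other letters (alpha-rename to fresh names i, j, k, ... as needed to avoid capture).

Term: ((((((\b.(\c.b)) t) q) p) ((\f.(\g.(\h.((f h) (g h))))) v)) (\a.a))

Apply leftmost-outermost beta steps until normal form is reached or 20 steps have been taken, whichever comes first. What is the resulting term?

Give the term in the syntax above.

Answer: (((t p) (\g.(\h.((v h) (g h))))) (\a.a))

Derivation:
Step 0: ((((((\b.(\c.b)) t) q) p) ((\f.(\g.(\h.((f h) (g h))))) v)) (\a.a))
Step 1: (((((\c.t) q) p) ((\f.(\g.(\h.((f h) (g h))))) v)) (\a.a))
Step 2: (((t p) ((\f.(\g.(\h.((f h) (g h))))) v)) (\a.a))
Step 3: (((t p) (\g.(\h.((v h) (g h))))) (\a.a))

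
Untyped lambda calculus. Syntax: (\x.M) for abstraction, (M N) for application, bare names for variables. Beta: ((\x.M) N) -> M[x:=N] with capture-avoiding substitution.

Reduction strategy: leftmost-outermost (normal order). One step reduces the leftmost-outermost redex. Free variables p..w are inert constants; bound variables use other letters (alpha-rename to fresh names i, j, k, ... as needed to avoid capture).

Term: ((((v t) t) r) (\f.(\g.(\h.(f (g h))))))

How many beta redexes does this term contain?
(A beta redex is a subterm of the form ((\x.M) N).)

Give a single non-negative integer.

Answer: 0

Derivation:
Term: ((((v t) t) r) (\f.(\g.(\h.(f (g h))))))
  (no redexes)
Total redexes: 0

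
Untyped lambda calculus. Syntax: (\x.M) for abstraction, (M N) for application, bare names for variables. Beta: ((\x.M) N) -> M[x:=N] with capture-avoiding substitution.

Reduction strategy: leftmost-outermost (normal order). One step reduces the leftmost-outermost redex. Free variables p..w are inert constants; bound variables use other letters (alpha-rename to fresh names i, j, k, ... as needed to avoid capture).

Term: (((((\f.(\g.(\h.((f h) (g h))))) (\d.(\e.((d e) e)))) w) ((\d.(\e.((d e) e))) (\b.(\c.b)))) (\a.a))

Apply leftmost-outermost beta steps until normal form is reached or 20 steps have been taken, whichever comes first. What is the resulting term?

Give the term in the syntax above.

Answer: (((w (\e.e)) (w (\e.e))) (\a.a))

Derivation:
Step 0: (((((\f.(\g.(\h.((f h) (g h))))) (\d.(\e.((d e) e)))) w) ((\d.(\e.((d e) e))) (\b.(\c.b)))) (\a.a))
Step 1: ((((\g.(\h.(((\d.(\e.((d e) e))) h) (g h)))) w) ((\d.(\e.((d e) e))) (\b.(\c.b)))) (\a.a))
Step 2: (((\h.(((\d.(\e.((d e) e))) h) (w h))) ((\d.(\e.((d e) e))) (\b.(\c.b)))) (\a.a))
Step 3: ((((\d.(\e.((d e) e))) ((\d.(\e.((d e) e))) (\b.(\c.b)))) (w ((\d.(\e.((d e) e))) (\b.(\c.b))))) (\a.a))
Step 4: (((\e.((((\d.(\e.((d e) e))) (\b.(\c.b))) e) e)) (w ((\d.(\e.((d e) e))) (\b.(\c.b))))) (\a.a))
Step 5: (((((\d.(\e.((d e) e))) (\b.(\c.b))) (w ((\d.(\e.((d e) e))) (\b.(\c.b))))) (w ((\d.(\e.((d e) e))) (\b.(\c.b))))) (\a.a))
Step 6: ((((\e.(((\b.(\c.b)) e) e)) (w ((\d.(\e.((d e) e))) (\b.(\c.b))))) (w ((\d.(\e.((d e) e))) (\b.(\c.b))))) (\a.a))
Step 7: (((((\b.(\c.b)) (w ((\d.(\e.((d e) e))) (\b.(\c.b))))) (w ((\d.(\e.((d e) e))) (\b.(\c.b))))) (w ((\d.(\e.((d e) e))) (\b.(\c.b))))) (\a.a))
Step 8: ((((\c.(w ((\d.(\e.((d e) e))) (\b.(\c.b))))) (w ((\d.(\e.((d e) e))) (\b.(\c.b))))) (w ((\d.(\e.((d e) e))) (\b.(\c.b))))) (\a.a))
Step 9: (((w ((\d.(\e.((d e) e))) (\b.(\c.b)))) (w ((\d.(\e.((d e) e))) (\b.(\c.b))))) (\a.a))
Step 10: (((w (\e.(((\b.(\c.b)) e) e))) (w ((\d.(\e.((d e) e))) (\b.(\c.b))))) (\a.a))
Step 11: (((w (\e.((\c.e) e))) (w ((\d.(\e.((d e) e))) (\b.(\c.b))))) (\a.a))
Step 12: (((w (\e.e)) (w ((\d.(\e.((d e) e))) (\b.(\c.b))))) (\a.a))
Step 13: (((w (\e.e)) (w (\e.(((\b.(\c.b)) e) e)))) (\a.a))
Step 14: (((w (\e.e)) (w (\e.((\c.e) e)))) (\a.a))
Step 15: (((w (\e.e)) (w (\e.e))) (\a.a))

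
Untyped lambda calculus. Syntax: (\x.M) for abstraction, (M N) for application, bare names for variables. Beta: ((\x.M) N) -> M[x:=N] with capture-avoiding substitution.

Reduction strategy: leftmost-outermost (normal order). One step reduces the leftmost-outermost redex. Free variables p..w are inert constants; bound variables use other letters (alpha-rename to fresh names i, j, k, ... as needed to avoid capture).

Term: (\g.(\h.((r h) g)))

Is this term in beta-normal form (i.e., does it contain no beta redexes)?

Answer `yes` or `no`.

Answer: yes

Derivation:
Term: (\g.(\h.((r h) g)))
No beta redexes found.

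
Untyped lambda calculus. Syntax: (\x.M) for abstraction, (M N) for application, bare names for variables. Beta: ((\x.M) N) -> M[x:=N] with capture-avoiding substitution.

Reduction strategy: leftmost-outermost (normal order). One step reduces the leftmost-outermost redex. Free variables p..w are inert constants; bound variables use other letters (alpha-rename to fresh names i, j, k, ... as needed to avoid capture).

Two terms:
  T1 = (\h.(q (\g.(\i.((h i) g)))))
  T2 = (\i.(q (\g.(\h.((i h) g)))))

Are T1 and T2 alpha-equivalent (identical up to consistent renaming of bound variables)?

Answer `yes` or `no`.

Term 1: (\h.(q (\g.(\i.((h i) g)))))
Term 2: (\i.(q (\g.(\h.((i h) g)))))
Alpha-equivalence: compare structure up to binder renaming.
Result: True

Answer: yes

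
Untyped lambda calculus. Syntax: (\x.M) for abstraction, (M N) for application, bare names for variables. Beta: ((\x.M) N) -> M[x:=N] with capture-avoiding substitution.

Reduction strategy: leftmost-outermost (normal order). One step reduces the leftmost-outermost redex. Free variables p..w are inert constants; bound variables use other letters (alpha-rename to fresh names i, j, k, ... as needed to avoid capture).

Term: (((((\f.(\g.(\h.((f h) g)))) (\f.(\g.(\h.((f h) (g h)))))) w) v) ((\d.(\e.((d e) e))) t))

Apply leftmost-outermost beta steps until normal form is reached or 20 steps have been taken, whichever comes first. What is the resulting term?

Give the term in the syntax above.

Answer: ((v (\e.((t e) e))) (w (\e.((t e) e))))

Derivation:
Step 0: (((((\f.(\g.(\h.((f h) g)))) (\f.(\g.(\h.((f h) (g h)))))) w) v) ((\d.(\e.((d e) e))) t))
Step 1: ((((\g.(\h.(((\f.(\g.(\h.((f h) (g h))))) h) g))) w) v) ((\d.(\e.((d e) e))) t))
Step 2: (((\h.(((\f.(\g.(\h.((f h) (g h))))) h) w)) v) ((\d.(\e.((d e) e))) t))
Step 3: ((((\f.(\g.(\h.((f h) (g h))))) v) w) ((\d.(\e.((d e) e))) t))
Step 4: (((\g.(\h.((v h) (g h)))) w) ((\d.(\e.((d e) e))) t))
Step 5: ((\h.((v h) (w h))) ((\d.(\e.((d e) e))) t))
Step 6: ((v ((\d.(\e.((d e) e))) t)) (w ((\d.(\e.((d e) e))) t)))
Step 7: ((v (\e.((t e) e))) (w ((\d.(\e.((d e) e))) t)))
Step 8: ((v (\e.((t e) e))) (w (\e.((t e) e))))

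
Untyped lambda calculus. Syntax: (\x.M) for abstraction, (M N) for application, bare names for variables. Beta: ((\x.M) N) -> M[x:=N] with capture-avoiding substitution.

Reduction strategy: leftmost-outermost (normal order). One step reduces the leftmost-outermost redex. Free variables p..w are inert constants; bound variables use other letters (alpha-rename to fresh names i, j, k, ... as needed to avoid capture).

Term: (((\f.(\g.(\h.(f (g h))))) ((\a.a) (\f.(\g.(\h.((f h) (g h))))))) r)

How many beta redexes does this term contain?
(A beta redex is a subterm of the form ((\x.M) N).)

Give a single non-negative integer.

Term: (((\f.(\g.(\h.(f (g h))))) ((\a.a) (\f.(\g.(\h.((f h) (g h))))))) r)
  Redex: ((\f.(\g.(\h.(f (g h))))) ((\a.a) (\f.(\g.(\h.((f h) (g h)))))))
  Redex: ((\a.a) (\f.(\g.(\h.((f h) (g h))))))
Total redexes: 2

Answer: 2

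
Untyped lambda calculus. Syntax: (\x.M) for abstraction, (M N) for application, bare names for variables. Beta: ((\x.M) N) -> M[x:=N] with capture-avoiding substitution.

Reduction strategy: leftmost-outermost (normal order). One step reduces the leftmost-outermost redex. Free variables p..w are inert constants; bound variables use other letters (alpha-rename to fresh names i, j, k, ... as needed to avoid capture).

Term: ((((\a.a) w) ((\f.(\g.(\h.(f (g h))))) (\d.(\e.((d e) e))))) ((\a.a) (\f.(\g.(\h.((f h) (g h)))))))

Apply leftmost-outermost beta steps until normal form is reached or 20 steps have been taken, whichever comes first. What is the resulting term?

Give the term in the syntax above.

Answer: ((w (\g.(\h.(\e.(((g h) e) e))))) (\f.(\g.(\h.((f h) (g h))))))

Derivation:
Step 0: ((((\a.a) w) ((\f.(\g.(\h.(f (g h))))) (\d.(\e.((d e) e))))) ((\a.a) (\f.(\g.(\h.((f h) (g h)))))))
Step 1: ((w ((\f.(\g.(\h.(f (g h))))) (\d.(\e.((d e) e))))) ((\a.a) (\f.(\g.(\h.((f h) (g h)))))))
Step 2: ((w (\g.(\h.((\d.(\e.((d e) e))) (g h))))) ((\a.a) (\f.(\g.(\h.((f h) (g h)))))))
Step 3: ((w (\g.(\h.(\e.(((g h) e) e))))) ((\a.a) (\f.(\g.(\h.((f h) (g h)))))))
Step 4: ((w (\g.(\h.(\e.(((g h) e) e))))) (\f.(\g.(\h.((f h) (g h))))))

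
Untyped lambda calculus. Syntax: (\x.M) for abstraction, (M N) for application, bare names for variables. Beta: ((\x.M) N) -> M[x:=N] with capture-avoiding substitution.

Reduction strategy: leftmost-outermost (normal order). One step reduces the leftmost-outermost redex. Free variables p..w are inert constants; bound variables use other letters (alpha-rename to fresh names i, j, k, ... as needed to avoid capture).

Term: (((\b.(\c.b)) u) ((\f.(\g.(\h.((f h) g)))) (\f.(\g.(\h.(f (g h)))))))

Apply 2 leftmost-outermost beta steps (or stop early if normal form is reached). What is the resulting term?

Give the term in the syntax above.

Answer: u

Derivation:
Step 0: (((\b.(\c.b)) u) ((\f.(\g.(\h.((f h) g)))) (\f.(\g.(\h.(f (g h)))))))
Step 1: ((\c.u) ((\f.(\g.(\h.((f h) g)))) (\f.(\g.(\h.(f (g h)))))))
Step 2: u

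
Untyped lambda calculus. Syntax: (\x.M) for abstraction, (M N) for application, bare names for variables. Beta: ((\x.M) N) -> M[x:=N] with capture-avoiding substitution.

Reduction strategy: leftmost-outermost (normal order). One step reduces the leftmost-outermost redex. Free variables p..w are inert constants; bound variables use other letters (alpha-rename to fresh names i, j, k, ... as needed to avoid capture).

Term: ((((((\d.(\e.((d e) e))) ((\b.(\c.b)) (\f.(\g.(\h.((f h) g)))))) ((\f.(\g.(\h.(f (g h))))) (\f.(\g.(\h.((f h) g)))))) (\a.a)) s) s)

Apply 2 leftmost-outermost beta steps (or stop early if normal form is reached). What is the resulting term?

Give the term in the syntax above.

Step 0: ((((((\d.(\e.((d e) e))) ((\b.(\c.b)) (\f.(\g.(\h.((f h) g)))))) ((\f.(\g.(\h.(f (g h))))) (\f.(\g.(\h.((f h) g)))))) (\a.a)) s) s)
Step 1: (((((\e.((((\b.(\c.b)) (\f.(\g.(\h.((f h) g))))) e) e)) ((\f.(\g.(\h.(f (g h))))) (\f.(\g.(\h.((f h) g)))))) (\a.a)) s) s)
Step 2: (((((((\b.(\c.b)) (\f.(\g.(\h.((f h) g))))) ((\f.(\g.(\h.(f (g h))))) (\f.(\g.(\h.((f h) g)))))) ((\f.(\g.(\h.(f (g h))))) (\f.(\g.(\h.((f h) g)))))) (\a.a)) s) s)

Answer: (((((((\b.(\c.b)) (\f.(\g.(\h.((f h) g))))) ((\f.(\g.(\h.(f (g h))))) (\f.(\g.(\h.((f h) g)))))) ((\f.(\g.(\h.(f (g h))))) (\f.(\g.(\h.((f h) g)))))) (\a.a)) s) s)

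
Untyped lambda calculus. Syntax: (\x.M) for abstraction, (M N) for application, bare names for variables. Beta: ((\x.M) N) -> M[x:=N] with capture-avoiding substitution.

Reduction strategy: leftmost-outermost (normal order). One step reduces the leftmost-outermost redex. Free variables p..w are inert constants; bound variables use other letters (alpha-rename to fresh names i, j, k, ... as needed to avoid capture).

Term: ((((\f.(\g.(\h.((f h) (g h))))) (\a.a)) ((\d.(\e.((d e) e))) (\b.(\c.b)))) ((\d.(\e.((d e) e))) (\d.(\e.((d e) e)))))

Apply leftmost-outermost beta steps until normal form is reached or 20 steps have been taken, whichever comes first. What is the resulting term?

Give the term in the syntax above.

Answer: (((((\d.(\e.((d e) e))) (\d.(\e.((d e) e)))) (((\d.(\e.((d e) e))) (\b.(\c.b))) ((\d.(\e.((d e) e))) (\d.(\e.((d e) e)))))) (((\d.(\e.((d e) e))) (\b.(\c.b))) ((\d.(\e.((d e) e))) (\d.(\e.((d e) e)))))) (((\d.(\e.((d e) e))) (\b.(\c.b))) ((\d.(\e.((d e) e))) (\d.(\e.((d e) e))))))

Derivation:
Step 0: ((((\f.(\g.(\h.((f h) (g h))))) (\a.a)) ((\d.(\e.((d e) e))) (\b.(\c.b)))) ((\d.(\e.((d e) e))) (\d.(\e.((d e) e)))))
Step 1: (((\g.(\h.(((\a.a) h) (g h)))) ((\d.(\e.((d e) e))) (\b.(\c.b)))) ((\d.(\e.((d e) e))) (\d.(\e.((d e) e)))))
Step 2: ((\h.(((\a.a) h) (((\d.(\e.((d e) e))) (\b.(\c.b))) h))) ((\d.(\e.((d e) e))) (\d.(\e.((d e) e)))))
Step 3: (((\a.a) ((\d.(\e.((d e) e))) (\d.(\e.((d e) e))))) (((\d.(\e.((d e) e))) (\b.(\c.b))) ((\d.(\e.((d e) e))) (\d.(\e.((d e) e))))))
Step 4: (((\d.(\e.((d e) e))) (\d.(\e.((d e) e)))) (((\d.(\e.((d e) e))) (\b.(\c.b))) ((\d.(\e.((d e) e))) (\d.(\e.((d e) e))))))
Step 5: ((\e.(((\d.(\e.((d e) e))) e) e)) (((\d.(\e.((d e) e))) (\b.(\c.b))) ((\d.(\e.((d e) e))) (\d.(\e.((d e) e))))))
Step 6: (((\d.(\e.((d e) e))) (((\d.(\e.((d e) e))) (\b.(\c.b))) ((\d.(\e.((d e) e))) (\d.(\e.((d e) e)))))) (((\d.(\e.((d e) e))) (\b.(\c.b))) ((\d.(\e.((d e) e))) (\d.(\e.((d e) e))))))
Step 7: ((\e.(((((\d.(\e.((d e) e))) (\b.(\c.b))) ((\d.(\e.((d e) e))) (\d.(\e.((d e) e))))) e) e)) (((\d.(\e.((d e) e))) (\b.(\c.b))) ((\d.(\e.((d e) e))) (\d.(\e.((d e) e))))))
Step 8: (((((\d.(\e.((d e) e))) (\b.(\c.b))) ((\d.(\e.((d e) e))) (\d.(\e.((d e) e))))) (((\d.(\e.((d e) e))) (\b.(\c.b))) ((\d.(\e.((d e) e))) (\d.(\e.((d e) e)))))) (((\d.(\e.((d e) e))) (\b.(\c.b))) ((\d.(\e.((d e) e))) (\d.(\e.((d e) e))))))
Step 9: ((((\e.(((\b.(\c.b)) e) e)) ((\d.(\e.((d e) e))) (\d.(\e.((d e) e))))) (((\d.(\e.((d e) e))) (\b.(\c.b))) ((\d.(\e.((d e) e))) (\d.(\e.((d e) e)))))) (((\d.(\e.((d e) e))) (\b.(\c.b))) ((\d.(\e.((d e) e))) (\d.(\e.((d e) e))))))
Step 10: (((((\b.(\c.b)) ((\d.(\e.((d e) e))) (\d.(\e.((d e) e))))) ((\d.(\e.((d e) e))) (\d.(\e.((d e) e))))) (((\d.(\e.((d e) e))) (\b.(\c.b))) ((\d.(\e.((d e) e))) (\d.(\e.((d e) e)))))) (((\d.(\e.((d e) e))) (\b.(\c.b))) ((\d.(\e.((d e) e))) (\d.(\e.((d e) e))))))
Step 11: ((((\c.((\d.(\e.((d e) e))) (\d.(\e.((d e) e))))) ((\d.(\e.((d e) e))) (\d.(\e.((d e) e))))) (((\d.(\e.((d e) e))) (\b.(\c.b))) ((\d.(\e.((d e) e))) (\d.(\e.((d e) e)))))) (((\d.(\e.((d e) e))) (\b.(\c.b))) ((\d.(\e.((d e) e))) (\d.(\e.((d e) e))))))
Step 12: ((((\d.(\e.((d e) e))) (\d.(\e.((d e) e)))) (((\d.(\e.((d e) e))) (\b.(\c.b))) ((\d.(\e.((d e) e))) (\d.(\e.((d e) e)))))) (((\d.(\e.((d e) e))) (\b.(\c.b))) ((\d.(\e.((d e) e))) (\d.(\e.((d e) e))))))
Step 13: (((\e.(((\d.(\e.((d e) e))) e) e)) (((\d.(\e.((d e) e))) (\b.(\c.b))) ((\d.(\e.((d e) e))) (\d.(\e.((d e) e)))))) (((\d.(\e.((d e) e))) (\b.(\c.b))) ((\d.(\e.((d e) e))) (\d.(\e.((d e) e))))))
Step 14: ((((\d.(\e.((d e) e))) (((\d.(\e.((d e) e))) (\b.(\c.b))) ((\d.(\e.((d e) e))) (\d.(\e.((d e) e)))))) (((\d.(\e.((d e) e))) (\b.(\c.b))) ((\d.(\e.((d e) e))) (\d.(\e.((d e) e)))))) (((\d.(\e.((d e) e))) (\b.(\c.b))) ((\d.(\e.((d e) e))) (\d.(\e.((d e) e))))))
Step 15: (((\e.(((((\d.(\e.((d e) e))) (\b.(\c.b))) ((\d.(\e.((d e) e))) (\d.(\e.((d e) e))))) e) e)) (((\d.(\e.((d e) e))) (\b.(\c.b))) ((\d.(\e.((d e) e))) (\d.(\e.((d e) e)))))) (((\d.(\e.((d e) e))) (\b.(\c.b))) ((\d.(\e.((d e) e))) (\d.(\e.((d e) e))))))
Step 16: ((((((\d.(\e.((d e) e))) (\b.(\c.b))) ((\d.(\e.((d e) e))) (\d.(\e.((d e) e))))) (((\d.(\e.((d e) e))) (\b.(\c.b))) ((\d.(\e.((d e) e))) (\d.(\e.((d e) e)))))) (((\d.(\e.((d e) e))) (\b.(\c.b))) ((\d.(\e.((d e) e))) (\d.(\e.((d e) e)))))) (((\d.(\e.((d e) e))) (\b.(\c.b))) ((\d.(\e.((d e) e))) (\d.(\e.((d e) e))))))
Step 17: (((((\e.(((\b.(\c.b)) e) e)) ((\d.(\e.((d e) e))) (\d.(\e.((d e) e))))) (((\d.(\e.((d e) e))) (\b.(\c.b))) ((\d.(\e.((d e) e))) (\d.(\e.((d e) e)))))) (((\d.(\e.((d e) e))) (\b.(\c.b))) ((\d.(\e.((d e) e))) (\d.(\e.((d e) e)))))) (((\d.(\e.((d e) e))) (\b.(\c.b))) ((\d.(\e.((d e) e))) (\d.(\e.((d e) e))))))
Step 18: ((((((\b.(\c.b)) ((\d.(\e.((d e) e))) (\d.(\e.((d e) e))))) ((\d.(\e.((d e) e))) (\d.(\e.((d e) e))))) (((\d.(\e.((d e) e))) (\b.(\c.b))) ((\d.(\e.((d e) e))) (\d.(\e.((d e) e)))))) (((\d.(\e.((d e) e))) (\b.(\c.b))) ((\d.(\e.((d e) e))) (\d.(\e.((d e) e)))))) (((\d.(\e.((d e) e))) (\b.(\c.b))) ((\d.(\e.((d e) e))) (\d.(\e.((d e) e))))))
Step 19: (((((\c.((\d.(\e.((d e) e))) (\d.(\e.((d e) e))))) ((\d.(\e.((d e) e))) (\d.(\e.((d e) e))))) (((\d.(\e.((d e) e))) (\b.(\c.b))) ((\d.(\e.((d e) e))) (\d.(\e.((d e) e)))))) (((\d.(\e.((d e) e))) (\b.(\c.b))) ((\d.(\e.((d e) e))) (\d.(\e.((d e) e)))))) (((\d.(\e.((d e) e))) (\b.(\c.b))) ((\d.(\e.((d e) e))) (\d.(\e.((d e) e))))))
Step 20: (((((\d.(\e.((d e) e))) (\d.(\e.((d e) e)))) (((\d.(\e.((d e) e))) (\b.(\c.b))) ((\d.(\e.((d e) e))) (\d.(\e.((d e) e)))))) (((\d.(\e.((d e) e))) (\b.(\c.b))) ((\d.(\e.((d e) e))) (\d.(\e.((d e) e)))))) (((\d.(\e.((d e) e))) (\b.(\c.b))) ((\d.(\e.((d e) e))) (\d.(\e.((d e) e))))))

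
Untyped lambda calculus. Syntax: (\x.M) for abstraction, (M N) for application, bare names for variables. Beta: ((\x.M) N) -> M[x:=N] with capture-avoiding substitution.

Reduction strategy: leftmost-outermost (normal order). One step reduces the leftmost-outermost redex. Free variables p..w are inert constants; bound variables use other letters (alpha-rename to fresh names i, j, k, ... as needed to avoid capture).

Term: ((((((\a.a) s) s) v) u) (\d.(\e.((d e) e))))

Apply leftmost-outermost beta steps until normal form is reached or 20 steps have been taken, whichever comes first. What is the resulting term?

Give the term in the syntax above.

Step 0: ((((((\a.a) s) s) v) u) (\d.(\e.((d e) e))))
Step 1: ((((s s) v) u) (\d.(\e.((d e) e))))

Answer: ((((s s) v) u) (\d.(\e.((d e) e))))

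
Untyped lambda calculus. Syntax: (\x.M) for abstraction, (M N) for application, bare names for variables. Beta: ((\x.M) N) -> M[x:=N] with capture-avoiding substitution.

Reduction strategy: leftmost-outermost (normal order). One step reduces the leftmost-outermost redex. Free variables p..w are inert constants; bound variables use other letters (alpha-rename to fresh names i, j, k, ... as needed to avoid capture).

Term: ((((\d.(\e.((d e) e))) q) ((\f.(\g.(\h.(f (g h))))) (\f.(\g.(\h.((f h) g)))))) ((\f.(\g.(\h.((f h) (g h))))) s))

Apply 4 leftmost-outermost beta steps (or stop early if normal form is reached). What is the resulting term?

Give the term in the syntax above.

Answer: (((q (\g.(\h.(\i.(\j.(((g h) j) i)))))) ((\f.(\g.(\h.(f (g h))))) (\f.(\g.(\h.((f h) g)))))) ((\f.(\g.(\h.((f h) (g h))))) s))

Derivation:
Step 0: ((((\d.(\e.((d e) e))) q) ((\f.(\g.(\h.(f (g h))))) (\f.(\g.(\h.((f h) g)))))) ((\f.(\g.(\h.((f h) (g h))))) s))
Step 1: (((\e.((q e) e)) ((\f.(\g.(\h.(f (g h))))) (\f.(\g.(\h.((f h) g)))))) ((\f.(\g.(\h.((f h) (g h))))) s))
Step 2: (((q ((\f.(\g.(\h.(f (g h))))) (\f.(\g.(\h.((f h) g)))))) ((\f.(\g.(\h.(f (g h))))) (\f.(\g.(\h.((f h) g)))))) ((\f.(\g.(\h.((f h) (g h))))) s))
Step 3: (((q (\g.(\h.((\f.(\g.(\h.((f h) g)))) (g h))))) ((\f.(\g.(\h.(f (g h))))) (\f.(\g.(\h.((f h) g)))))) ((\f.(\g.(\h.((f h) (g h))))) s))
Step 4: (((q (\g.(\h.(\i.(\j.(((g h) j) i)))))) ((\f.(\g.(\h.(f (g h))))) (\f.(\g.(\h.((f h) g)))))) ((\f.(\g.(\h.((f h) (g h))))) s))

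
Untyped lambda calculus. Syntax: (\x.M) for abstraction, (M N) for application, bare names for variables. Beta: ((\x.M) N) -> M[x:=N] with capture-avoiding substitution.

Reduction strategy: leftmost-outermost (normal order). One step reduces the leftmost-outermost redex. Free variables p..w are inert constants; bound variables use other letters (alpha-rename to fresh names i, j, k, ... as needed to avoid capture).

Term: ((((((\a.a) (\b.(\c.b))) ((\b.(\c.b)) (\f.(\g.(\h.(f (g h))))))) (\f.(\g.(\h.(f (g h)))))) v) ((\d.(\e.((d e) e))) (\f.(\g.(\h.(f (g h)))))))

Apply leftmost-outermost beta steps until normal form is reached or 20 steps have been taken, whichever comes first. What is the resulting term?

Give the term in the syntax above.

Answer: (\g.(\h.(\j.((g h) ((g h) j)))))

Derivation:
Step 0: ((((((\a.a) (\b.(\c.b))) ((\b.(\c.b)) (\f.(\g.(\h.(f (g h))))))) (\f.(\g.(\h.(f (g h)))))) v) ((\d.(\e.((d e) e))) (\f.(\g.(\h.(f (g h)))))))
Step 1: (((((\b.(\c.b)) ((\b.(\c.b)) (\f.(\g.(\h.(f (g h))))))) (\f.(\g.(\h.(f (g h)))))) v) ((\d.(\e.((d e) e))) (\f.(\g.(\h.(f (g h)))))))
Step 2: ((((\c.((\b.(\c.b)) (\f.(\g.(\h.(f (g h))))))) (\f.(\g.(\h.(f (g h)))))) v) ((\d.(\e.((d e) e))) (\f.(\g.(\h.(f (g h)))))))
Step 3: ((((\b.(\c.b)) (\f.(\g.(\h.(f (g h)))))) v) ((\d.(\e.((d e) e))) (\f.(\g.(\h.(f (g h)))))))
Step 4: (((\c.(\f.(\g.(\h.(f (g h)))))) v) ((\d.(\e.((d e) e))) (\f.(\g.(\h.(f (g h)))))))
Step 5: ((\f.(\g.(\h.(f (g h))))) ((\d.(\e.((d e) e))) (\f.(\g.(\h.(f (g h)))))))
Step 6: (\g.(\h.(((\d.(\e.((d e) e))) (\f.(\g.(\h.(f (g h)))))) (g h))))
Step 7: (\g.(\h.((\e.(((\f.(\g.(\h.(f (g h))))) e) e)) (g h))))
Step 8: (\g.(\h.(((\f.(\g.(\h.(f (g h))))) (g h)) (g h))))
Step 9: (\g.(\h.((\i.(\j.((g h) (i j)))) (g h))))
Step 10: (\g.(\h.(\j.((g h) ((g h) j)))))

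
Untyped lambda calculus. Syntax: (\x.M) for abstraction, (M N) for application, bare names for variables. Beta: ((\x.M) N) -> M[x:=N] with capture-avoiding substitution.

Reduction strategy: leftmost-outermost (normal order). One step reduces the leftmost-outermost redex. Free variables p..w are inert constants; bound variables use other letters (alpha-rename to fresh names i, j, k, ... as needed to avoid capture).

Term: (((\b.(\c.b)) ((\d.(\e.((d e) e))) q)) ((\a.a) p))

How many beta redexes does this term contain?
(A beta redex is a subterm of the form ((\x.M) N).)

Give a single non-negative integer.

Answer: 3

Derivation:
Term: (((\b.(\c.b)) ((\d.(\e.((d e) e))) q)) ((\a.a) p))
  Redex: ((\b.(\c.b)) ((\d.(\e.((d e) e))) q))
  Redex: ((\d.(\e.((d e) e))) q)
  Redex: ((\a.a) p)
Total redexes: 3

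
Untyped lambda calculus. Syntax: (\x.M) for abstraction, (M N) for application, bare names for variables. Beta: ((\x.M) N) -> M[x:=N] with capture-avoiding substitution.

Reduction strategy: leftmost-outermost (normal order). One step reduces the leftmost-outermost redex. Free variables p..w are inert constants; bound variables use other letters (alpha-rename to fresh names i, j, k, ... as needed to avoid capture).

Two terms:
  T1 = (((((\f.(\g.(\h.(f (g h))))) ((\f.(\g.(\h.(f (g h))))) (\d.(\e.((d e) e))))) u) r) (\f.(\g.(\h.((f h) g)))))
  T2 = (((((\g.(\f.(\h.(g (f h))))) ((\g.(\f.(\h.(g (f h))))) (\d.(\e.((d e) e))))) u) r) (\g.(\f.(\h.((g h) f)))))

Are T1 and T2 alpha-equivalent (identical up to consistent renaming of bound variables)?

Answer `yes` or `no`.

Term 1: (((((\f.(\g.(\h.(f (g h))))) ((\f.(\g.(\h.(f (g h))))) (\d.(\e.((d e) e))))) u) r) (\f.(\g.(\h.((f h) g)))))
Term 2: (((((\g.(\f.(\h.(g (f h))))) ((\g.(\f.(\h.(g (f h))))) (\d.(\e.((d e) e))))) u) r) (\g.(\f.(\h.((g h) f)))))
Alpha-equivalence: compare structure up to binder renaming.
Result: True

Answer: yes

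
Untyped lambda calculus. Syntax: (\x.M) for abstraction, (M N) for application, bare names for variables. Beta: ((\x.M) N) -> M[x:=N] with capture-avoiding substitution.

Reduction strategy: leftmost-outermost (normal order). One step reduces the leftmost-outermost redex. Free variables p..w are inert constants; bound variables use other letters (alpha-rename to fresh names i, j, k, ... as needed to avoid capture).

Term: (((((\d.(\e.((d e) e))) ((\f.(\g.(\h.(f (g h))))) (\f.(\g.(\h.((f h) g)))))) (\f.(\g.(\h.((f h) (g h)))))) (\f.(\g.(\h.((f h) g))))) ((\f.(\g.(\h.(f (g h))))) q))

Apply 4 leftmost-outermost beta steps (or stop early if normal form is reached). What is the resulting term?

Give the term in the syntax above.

Answer: ((((\h.((\f.(\g.(\h.((f h) g)))) ((\f.(\g.(\h.((f h) (g h))))) h))) (\f.(\g.(\h.((f h) (g h)))))) (\f.(\g.(\h.((f h) g))))) ((\f.(\g.(\h.(f (g h))))) q))

Derivation:
Step 0: (((((\d.(\e.((d e) e))) ((\f.(\g.(\h.(f (g h))))) (\f.(\g.(\h.((f h) g)))))) (\f.(\g.(\h.((f h) (g h)))))) (\f.(\g.(\h.((f h) g))))) ((\f.(\g.(\h.(f (g h))))) q))
Step 1: ((((\e.((((\f.(\g.(\h.(f (g h))))) (\f.(\g.(\h.((f h) g))))) e) e)) (\f.(\g.(\h.((f h) (g h)))))) (\f.(\g.(\h.((f h) g))))) ((\f.(\g.(\h.(f (g h))))) q))
Step 2: ((((((\f.(\g.(\h.(f (g h))))) (\f.(\g.(\h.((f h) g))))) (\f.(\g.(\h.((f h) (g h)))))) (\f.(\g.(\h.((f h) (g h)))))) (\f.(\g.(\h.((f h) g))))) ((\f.(\g.(\h.(f (g h))))) q))
Step 3: (((((\g.(\h.((\f.(\g.(\h.((f h) g)))) (g h)))) (\f.(\g.(\h.((f h) (g h)))))) (\f.(\g.(\h.((f h) (g h)))))) (\f.(\g.(\h.((f h) g))))) ((\f.(\g.(\h.(f (g h))))) q))
Step 4: ((((\h.((\f.(\g.(\h.((f h) g)))) ((\f.(\g.(\h.((f h) (g h))))) h))) (\f.(\g.(\h.((f h) (g h)))))) (\f.(\g.(\h.((f h) g))))) ((\f.(\g.(\h.(f (g h))))) q))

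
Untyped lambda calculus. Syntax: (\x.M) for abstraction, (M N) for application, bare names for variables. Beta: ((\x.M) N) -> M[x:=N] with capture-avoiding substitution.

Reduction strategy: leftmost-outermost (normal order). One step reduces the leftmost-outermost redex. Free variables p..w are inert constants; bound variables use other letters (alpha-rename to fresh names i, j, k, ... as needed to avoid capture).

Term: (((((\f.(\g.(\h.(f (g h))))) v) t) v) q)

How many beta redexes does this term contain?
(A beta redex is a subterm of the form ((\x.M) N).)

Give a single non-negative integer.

Answer: 1

Derivation:
Term: (((((\f.(\g.(\h.(f (g h))))) v) t) v) q)
  Redex: ((\f.(\g.(\h.(f (g h))))) v)
Total redexes: 1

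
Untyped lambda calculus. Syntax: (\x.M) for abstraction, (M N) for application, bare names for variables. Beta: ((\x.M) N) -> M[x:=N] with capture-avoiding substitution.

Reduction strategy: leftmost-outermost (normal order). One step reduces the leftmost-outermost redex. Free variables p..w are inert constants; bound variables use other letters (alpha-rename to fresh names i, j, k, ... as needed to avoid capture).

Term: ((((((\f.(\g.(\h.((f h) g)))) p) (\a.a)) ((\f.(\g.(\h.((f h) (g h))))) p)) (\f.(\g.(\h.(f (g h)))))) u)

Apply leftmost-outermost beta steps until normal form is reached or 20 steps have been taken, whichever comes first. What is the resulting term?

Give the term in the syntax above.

Answer: ((((p (\g.(\h.((p h) (g h))))) (\a.a)) (\f.(\g.(\h.(f (g h)))))) u)

Derivation:
Step 0: ((((((\f.(\g.(\h.((f h) g)))) p) (\a.a)) ((\f.(\g.(\h.((f h) (g h))))) p)) (\f.(\g.(\h.(f (g h)))))) u)
Step 1: (((((\g.(\h.((p h) g))) (\a.a)) ((\f.(\g.(\h.((f h) (g h))))) p)) (\f.(\g.(\h.(f (g h)))))) u)
Step 2: ((((\h.((p h) (\a.a))) ((\f.(\g.(\h.((f h) (g h))))) p)) (\f.(\g.(\h.(f (g h)))))) u)
Step 3: ((((p ((\f.(\g.(\h.((f h) (g h))))) p)) (\a.a)) (\f.(\g.(\h.(f (g h)))))) u)
Step 4: ((((p (\g.(\h.((p h) (g h))))) (\a.a)) (\f.(\g.(\h.(f (g h)))))) u)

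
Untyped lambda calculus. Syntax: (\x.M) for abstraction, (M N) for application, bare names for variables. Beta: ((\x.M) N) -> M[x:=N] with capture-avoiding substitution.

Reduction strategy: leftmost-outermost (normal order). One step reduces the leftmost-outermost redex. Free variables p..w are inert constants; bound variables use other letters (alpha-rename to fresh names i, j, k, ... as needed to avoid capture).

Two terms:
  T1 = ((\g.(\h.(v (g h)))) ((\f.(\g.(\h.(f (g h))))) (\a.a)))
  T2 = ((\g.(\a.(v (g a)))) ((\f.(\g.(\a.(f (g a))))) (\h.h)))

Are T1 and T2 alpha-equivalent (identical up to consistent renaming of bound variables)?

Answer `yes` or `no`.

Term 1: ((\g.(\h.(v (g h)))) ((\f.(\g.(\h.(f (g h))))) (\a.a)))
Term 2: ((\g.(\a.(v (g a)))) ((\f.(\g.(\a.(f (g a))))) (\h.h)))
Alpha-equivalence: compare structure up to binder renaming.
Result: True

Answer: yes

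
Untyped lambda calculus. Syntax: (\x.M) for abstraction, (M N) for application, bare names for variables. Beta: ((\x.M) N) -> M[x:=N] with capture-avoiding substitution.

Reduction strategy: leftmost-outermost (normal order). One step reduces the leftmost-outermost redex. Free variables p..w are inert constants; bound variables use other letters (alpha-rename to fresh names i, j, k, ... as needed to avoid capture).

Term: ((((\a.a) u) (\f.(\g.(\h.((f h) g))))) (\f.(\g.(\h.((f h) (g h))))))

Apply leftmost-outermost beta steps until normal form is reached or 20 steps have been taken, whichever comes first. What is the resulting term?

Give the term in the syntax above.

Answer: ((u (\f.(\g.(\h.((f h) g))))) (\f.(\g.(\h.((f h) (g h))))))

Derivation:
Step 0: ((((\a.a) u) (\f.(\g.(\h.((f h) g))))) (\f.(\g.(\h.((f h) (g h))))))
Step 1: ((u (\f.(\g.(\h.((f h) g))))) (\f.(\g.(\h.((f h) (g h))))))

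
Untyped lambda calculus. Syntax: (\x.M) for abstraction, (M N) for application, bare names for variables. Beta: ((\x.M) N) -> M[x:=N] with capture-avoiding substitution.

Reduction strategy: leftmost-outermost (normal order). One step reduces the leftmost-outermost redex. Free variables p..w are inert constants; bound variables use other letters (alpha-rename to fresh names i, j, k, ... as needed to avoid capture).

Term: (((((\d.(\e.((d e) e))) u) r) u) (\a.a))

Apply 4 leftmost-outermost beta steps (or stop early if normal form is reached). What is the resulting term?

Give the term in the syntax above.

Answer: ((((u r) r) u) (\a.a))

Derivation:
Step 0: (((((\d.(\e.((d e) e))) u) r) u) (\a.a))
Step 1: ((((\e.((u e) e)) r) u) (\a.a))
Step 2: ((((u r) r) u) (\a.a))
Step 3: (normal form reached)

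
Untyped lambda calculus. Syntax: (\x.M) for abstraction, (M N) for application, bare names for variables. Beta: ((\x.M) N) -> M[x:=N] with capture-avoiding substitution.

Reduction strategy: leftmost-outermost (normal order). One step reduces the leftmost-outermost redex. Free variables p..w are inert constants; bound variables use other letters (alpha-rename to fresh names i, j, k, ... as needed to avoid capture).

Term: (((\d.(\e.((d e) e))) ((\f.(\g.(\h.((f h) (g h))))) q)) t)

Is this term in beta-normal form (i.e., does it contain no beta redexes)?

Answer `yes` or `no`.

Answer: no

Derivation:
Term: (((\d.(\e.((d e) e))) ((\f.(\g.(\h.((f h) (g h))))) q)) t)
Found 2 beta redex(es).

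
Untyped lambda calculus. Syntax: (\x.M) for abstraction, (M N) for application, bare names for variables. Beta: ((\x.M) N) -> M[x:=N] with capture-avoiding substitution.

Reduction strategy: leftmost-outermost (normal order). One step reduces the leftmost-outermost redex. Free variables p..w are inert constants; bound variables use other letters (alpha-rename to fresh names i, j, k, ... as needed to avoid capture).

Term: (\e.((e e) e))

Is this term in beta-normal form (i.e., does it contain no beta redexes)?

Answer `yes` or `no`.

Answer: yes

Derivation:
Term: (\e.((e e) e))
No beta redexes found.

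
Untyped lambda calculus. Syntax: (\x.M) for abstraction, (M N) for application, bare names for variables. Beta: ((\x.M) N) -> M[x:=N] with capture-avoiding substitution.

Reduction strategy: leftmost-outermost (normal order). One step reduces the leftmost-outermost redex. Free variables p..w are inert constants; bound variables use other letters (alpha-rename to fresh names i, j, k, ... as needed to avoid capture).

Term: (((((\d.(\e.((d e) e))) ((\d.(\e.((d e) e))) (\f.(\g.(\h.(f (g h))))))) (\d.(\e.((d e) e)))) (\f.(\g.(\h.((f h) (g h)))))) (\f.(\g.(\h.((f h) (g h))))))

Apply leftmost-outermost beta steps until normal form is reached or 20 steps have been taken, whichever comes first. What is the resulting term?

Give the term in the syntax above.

Step 0: (((((\d.(\e.((d e) e))) ((\d.(\e.((d e) e))) (\f.(\g.(\h.(f (g h))))))) (\d.(\e.((d e) e)))) (\f.(\g.(\h.((f h) (g h)))))) (\f.(\g.(\h.((f h) (g h))))))
Step 1: ((((\e.((((\d.(\e.((d e) e))) (\f.(\g.(\h.(f (g h)))))) e) e)) (\d.(\e.((d e) e)))) (\f.(\g.(\h.((f h) (g h)))))) (\f.(\g.(\h.((f h) (g h))))))
Step 2: ((((((\d.(\e.((d e) e))) (\f.(\g.(\h.(f (g h)))))) (\d.(\e.((d e) e)))) (\d.(\e.((d e) e)))) (\f.(\g.(\h.((f h) (g h)))))) (\f.(\g.(\h.((f h) (g h))))))
Step 3: (((((\e.(((\f.(\g.(\h.(f (g h))))) e) e)) (\d.(\e.((d e) e)))) (\d.(\e.((d e) e)))) (\f.(\g.(\h.((f h) (g h)))))) (\f.(\g.(\h.((f h) (g h))))))
Step 4: ((((((\f.(\g.(\h.(f (g h))))) (\d.(\e.((d e) e)))) (\d.(\e.((d e) e)))) (\d.(\e.((d e) e)))) (\f.(\g.(\h.((f h) (g h)))))) (\f.(\g.(\h.((f h) (g h))))))
Step 5: (((((\g.(\h.((\d.(\e.((d e) e))) (g h)))) (\d.(\e.((d e) e)))) (\d.(\e.((d e) e)))) (\f.(\g.(\h.((f h) (g h)))))) (\f.(\g.(\h.((f h) (g h))))))
Step 6: ((((\h.((\d.(\e.((d e) e))) ((\d.(\e.((d e) e))) h))) (\d.(\e.((d e) e)))) (\f.(\g.(\h.((f h) (g h)))))) (\f.(\g.(\h.((f h) (g h))))))
Step 7: ((((\d.(\e.((d e) e))) ((\d.(\e.((d e) e))) (\d.(\e.((d e) e))))) (\f.(\g.(\h.((f h) (g h)))))) (\f.(\g.(\h.((f h) (g h))))))
Step 8: (((\e.((((\d.(\e.((d e) e))) (\d.(\e.((d e) e)))) e) e)) (\f.(\g.(\h.((f h) (g h)))))) (\f.(\g.(\h.((f h) (g h))))))
Step 9: (((((\d.(\e.((d e) e))) (\d.(\e.((d e) e)))) (\f.(\g.(\h.((f h) (g h)))))) (\f.(\g.(\h.((f h) (g h)))))) (\f.(\g.(\h.((f h) (g h))))))
Step 10: ((((\e.(((\d.(\e.((d e) e))) e) e)) (\f.(\g.(\h.((f h) (g h)))))) (\f.(\g.(\h.((f h) (g h)))))) (\f.(\g.(\h.((f h) (g h))))))
Step 11: (((((\d.(\e.((d e) e))) (\f.(\g.(\h.((f h) (g h)))))) (\f.(\g.(\h.((f h) (g h)))))) (\f.(\g.(\h.((f h) (g h)))))) (\f.(\g.(\h.((f h) (g h))))))
Step 12: ((((\e.(((\f.(\g.(\h.((f h) (g h))))) e) e)) (\f.(\g.(\h.((f h) (g h)))))) (\f.(\g.(\h.((f h) (g h)))))) (\f.(\g.(\h.((f h) (g h))))))
Step 13: (((((\f.(\g.(\h.((f h) (g h))))) (\f.(\g.(\h.((f h) (g h)))))) (\f.(\g.(\h.((f h) (g h)))))) (\f.(\g.(\h.((f h) (g h)))))) (\f.(\g.(\h.((f h) (g h))))))
Step 14: ((((\g.(\h.(((\f.(\g.(\h.((f h) (g h))))) h) (g h)))) (\f.(\g.(\h.((f h) (g h)))))) (\f.(\g.(\h.((f h) (g h)))))) (\f.(\g.(\h.((f h) (g h))))))
Step 15: (((\h.(((\f.(\g.(\h.((f h) (g h))))) h) ((\f.(\g.(\h.((f h) (g h))))) h))) (\f.(\g.(\h.((f h) (g h)))))) (\f.(\g.(\h.((f h) (g h))))))
Step 16: ((((\f.(\g.(\h.((f h) (g h))))) (\f.(\g.(\h.((f h) (g h)))))) ((\f.(\g.(\h.((f h) (g h))))) (\f.(\g.(\h.((f h) (g h))))))) (\f.(\g.(\h.((f h) (g h))))))
Step 17: (((\g.(\h.(((\f.(\g.(\h.((f h) (g h))))) h) (g h)))) ((\f.(\g.(\h.((f h) (g h))))) (\f.(\g.(\h.((f h) (g h))))))) (\f.(\g.(\h.((f h) (g h))))))
Step 18: ((\h.(((\f.(\g.(\h.((f h) (g h))))) h) (((\f.(\g.(\h.((f h) (g h))))) (\f.(\g.(\h.((f h) (g h)))))) h))) (\f.(\g.(\h.((f h) (g h))))))
Step 19: (((\f.(\g.(\h.((f h) (g h))))) (\f.(\g.(\h.((f h) (g h)))))) (((\f.(\g.(\h.((f h) (g h))))) (\f.(\g.(\h.((f h) (g h)))))) (\f.(\g.(\h.((f h) (g h)))))))
Step 20: ((\g.(\h.(((\f.(\g.(\h.((f h) (g h))))) h) (g h)))) (((\f.(\g.(\h.((f h) (g h))))) (\f.(\g.(\h.((f h) (g h)))))) (\f.(\g.(\h.((f h) (g h)))))))

Answer: ((\g.(\h.(((\f.(\g.(\h.((f h) (g h))))) h) (g h)))) (((\f.(\g.(\h.((f h) (g h))))) (\f.(\g.(\h.((f h) (g h)))))) (\f.(\g.(\h.((f h) (g h)))))))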